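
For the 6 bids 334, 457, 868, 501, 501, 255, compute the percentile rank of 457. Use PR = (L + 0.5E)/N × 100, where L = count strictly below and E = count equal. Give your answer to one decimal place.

N = 6.
Strictly below 457: 2. Equal to 457: 1.
PR = (2 + 0.5·1)/6 × 100 = 41.7

41.7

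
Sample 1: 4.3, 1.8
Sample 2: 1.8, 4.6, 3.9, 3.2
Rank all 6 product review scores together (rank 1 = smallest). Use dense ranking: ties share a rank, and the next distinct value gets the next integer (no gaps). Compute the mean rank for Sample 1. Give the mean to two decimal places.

Sorted (ascending): 1.8, 1.8, 3.2, 3.9, 4.3, 4.6
The 2 values of 1.8 share dense rank 1.
Remaining distinct values take the next consecutive integers.
Sample 1 values → pooled ranks: 4.3→4, 1.8→1
Mean rank = (4 + 1) / 2 = 2.50

2.50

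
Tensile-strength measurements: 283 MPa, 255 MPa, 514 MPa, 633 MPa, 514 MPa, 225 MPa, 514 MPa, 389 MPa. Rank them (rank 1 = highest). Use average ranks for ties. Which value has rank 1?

633

Sorted (descending): 633, 514, 514, 514, 389, 283, 255, 225
The 3 values of 514 occupy positions 2–4 → average rank 3.
Rank 1 → value 633.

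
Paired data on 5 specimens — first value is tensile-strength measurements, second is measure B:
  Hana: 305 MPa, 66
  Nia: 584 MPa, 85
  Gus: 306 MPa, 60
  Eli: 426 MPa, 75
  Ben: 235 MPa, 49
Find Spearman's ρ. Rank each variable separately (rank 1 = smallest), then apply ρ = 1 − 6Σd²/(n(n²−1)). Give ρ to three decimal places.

Ranks of variable 1: 2, 5, 3, 4, 1
Ranks of variable 2: 3, 5, 2, 4, 1
d = r₁ − r₂: -1, 0, 1, 0, 0
d²: 1, 0, 1, 0, 0; Σd² = 2
ρ = 1 − 6·2/(5·24) = 1 − 12/120 = 0.900

0.900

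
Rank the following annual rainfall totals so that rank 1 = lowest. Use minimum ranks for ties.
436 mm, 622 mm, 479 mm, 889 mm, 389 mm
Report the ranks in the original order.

2, 4, 3, 5, 1

Sorted (ascending): 389, 436, 479, 622, 889
No ties — each value takes its position as its rank.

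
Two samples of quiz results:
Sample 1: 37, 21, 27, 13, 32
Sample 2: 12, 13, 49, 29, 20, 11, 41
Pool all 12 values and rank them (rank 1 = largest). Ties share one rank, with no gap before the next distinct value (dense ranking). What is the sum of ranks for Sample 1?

Sorted (descending): 49, 41, 37, 32, 29, 27, 21, 20, 13, 13, 12, 11
The 2 values of 13 share dense rank 9.
Remaining distinct values take the next consecutive integers.
Sample 1 values → pooled ranks: 37→3, 21→7, 27→6, 13→9, 32→4
Rank sum = 3 + 7 + 6 + 9 + 4 = 29

29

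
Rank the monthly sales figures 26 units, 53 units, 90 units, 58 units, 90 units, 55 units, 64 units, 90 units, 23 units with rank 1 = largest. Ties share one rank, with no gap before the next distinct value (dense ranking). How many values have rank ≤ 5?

Sorted (descending): 90, 90, 90, 64, 58, 55, 53, 26, 23
The 3 values of 90 share dense rank 1.
Remaining distinct values take the next consecutive integers.
Ranks ≤ 5: {1, 1, 1, 2, 3, 4, 5} → 7 values.

7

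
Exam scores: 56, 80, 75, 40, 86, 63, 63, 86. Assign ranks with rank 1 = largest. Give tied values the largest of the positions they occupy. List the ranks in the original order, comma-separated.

7, 3, 4, 8, 2, 6, 6, 2

Sorted (descending): 86, 86, 80, 75, 63, 63, 56, 40
The 2 values of 86 occupy positions 1–2 → each gets rank 2.
The 2 values of 63 occupy positions 5–6 → each gets rank 6.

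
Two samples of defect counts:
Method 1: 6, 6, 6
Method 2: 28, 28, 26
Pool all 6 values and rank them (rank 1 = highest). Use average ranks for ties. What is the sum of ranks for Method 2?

Sorted (descending): 28, 28, 26, 6, 6, 6
The 2 values of 28 occupy positions 1–2 → average rank (1+2)/2 = 1.5.
The 3 values of 6 occupy positions 4–6 → average rank 5.
Method 2 values → pooled ranks: 28→1.5, 28→1.5, 26→3
Rank sum = 1.5 + 1.5 + 3 = 6

6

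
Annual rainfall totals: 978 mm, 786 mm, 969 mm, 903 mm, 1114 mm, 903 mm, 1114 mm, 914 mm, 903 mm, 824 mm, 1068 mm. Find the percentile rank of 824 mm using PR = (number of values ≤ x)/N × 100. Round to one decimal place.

N = 11.
Strictly below 824: 1. Equal to 824: 1.
PR = 2/11 × 100 = 18.2

18.2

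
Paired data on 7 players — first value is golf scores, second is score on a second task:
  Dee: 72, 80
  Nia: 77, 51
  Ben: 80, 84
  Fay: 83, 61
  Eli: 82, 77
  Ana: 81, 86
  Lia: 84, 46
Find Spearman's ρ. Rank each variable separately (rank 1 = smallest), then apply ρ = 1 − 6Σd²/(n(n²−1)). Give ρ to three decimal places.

-0.429

Ranks of variable 1: 1, 2, 3, 6, 5, 4, 7
Ranks of variable 2: 5, 2, 6, 3, 4, 7, 1
d = r₁ − r₂: -4, 0, -3, 3, 1, -3, 6
d²: 16, 0, 9, 9, 1, 9, 36; Σd² = 80
ρ = 1 − 6·80/(7·48) = 1 − 480/336 = -0.429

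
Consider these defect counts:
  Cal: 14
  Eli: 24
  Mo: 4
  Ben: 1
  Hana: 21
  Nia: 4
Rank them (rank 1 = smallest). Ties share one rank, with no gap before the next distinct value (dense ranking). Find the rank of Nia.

2

Sorted (ascending): 1, 4, 4, 14, 21, 24
The 2 values of 4 share dense rank 2.
Remaining distinct values take the next consecutive integers.
Nia has value 4 → rank 2.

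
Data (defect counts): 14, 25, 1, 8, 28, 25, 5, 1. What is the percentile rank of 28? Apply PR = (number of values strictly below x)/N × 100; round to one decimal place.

87.5

N = 8.
Strictly below 28: 7. Equal to 28: 1.
PR = 7/8 × 100 = 87.5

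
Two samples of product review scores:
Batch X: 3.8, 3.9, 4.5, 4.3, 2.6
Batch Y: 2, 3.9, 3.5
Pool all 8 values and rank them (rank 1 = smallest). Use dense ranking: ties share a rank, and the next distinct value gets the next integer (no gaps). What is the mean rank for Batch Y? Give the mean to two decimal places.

3.00

Sorted (ascending): 2, 2.6, 3.5, 3.8, 3.9, 3.9, 4.3, 4.5
The 2 values of 3.9 share dense rank 5.
Remaining distinct values take the next consecutive integers.
Batch Y values → pooled ranks: 2→1, 3.9→5, 3.5→3
Mean rank = (1 + 5 + 3) / 3 = 3.00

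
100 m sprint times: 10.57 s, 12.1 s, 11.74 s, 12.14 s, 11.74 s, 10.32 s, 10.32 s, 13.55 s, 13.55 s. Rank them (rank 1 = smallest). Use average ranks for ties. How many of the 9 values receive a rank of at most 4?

3

Sorted (ascending): 10.32, 10.32, 10.57, 11.74, 11.74, 12.1, 12.14, 13.55, 13.55
The 2 values of 10.32 occupy positions 1–2 → average rank (1+2)/2 = 1.5.
The 2 values of 11.74 occupy positions 4–5 → average rank (4+5)/2 = 4.5.
The 2 values of 13.55 occupy positions 8–9 → average rank (8+9)/2 = 8.5.
Ranks ≤ 4: {1.5, 1.5, 3} → 3 values.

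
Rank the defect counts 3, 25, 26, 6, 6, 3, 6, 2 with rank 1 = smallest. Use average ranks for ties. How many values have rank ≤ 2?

1

Sorted (ascending): 2, 3, 3, 6, 6, 6, 25, 26
The 2 values of 3 occupy positions 2–3 → average rank (2+3)/2 = 2.5.
The 3 values of 6 occupy positions 4–6 → average rank 5.
Ranks ≤ 2: {1} → 1 value.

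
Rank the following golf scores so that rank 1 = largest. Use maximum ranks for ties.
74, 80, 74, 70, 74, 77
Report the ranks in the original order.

Sorted (descending): 80, 77, 74, 74, 74, 70
The 3 values of 74 occupy positions 3–5 → each gets rank 5.

5, 1, 5, 6, 5, 2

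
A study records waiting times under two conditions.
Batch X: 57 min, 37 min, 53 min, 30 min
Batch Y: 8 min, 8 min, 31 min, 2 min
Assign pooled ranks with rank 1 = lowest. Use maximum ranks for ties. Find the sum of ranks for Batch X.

Sorted (ascending): 2, 8, 8, 30, 31, 37, 53, 57
The 2 values of 8 occupy positions 2–3 → each gets rank 3.
Batch X values → pooled ranks: 57→8, 37→6, 53→7, 30→4
Rank sum = 8 + 6 + 7 + 4 = 25

25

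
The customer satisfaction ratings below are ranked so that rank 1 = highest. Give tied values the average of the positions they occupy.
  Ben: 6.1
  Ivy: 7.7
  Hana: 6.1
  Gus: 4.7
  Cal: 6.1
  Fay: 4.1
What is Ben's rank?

3

Sorted (descending): 7.7, 6.1, 6.1, 6.1, 4.7, 4.1
The 3 values of 6.1 occupy positions 2–4 → average rank 3.
Ben has value 6.1 → rank 3.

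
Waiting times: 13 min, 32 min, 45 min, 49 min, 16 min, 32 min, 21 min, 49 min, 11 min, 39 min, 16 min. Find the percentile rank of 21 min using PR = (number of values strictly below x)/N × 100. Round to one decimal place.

N = 11.
Strictly below 21: 4. Equal to 21: 1.
PR = 4/11 × 100 = 36.4

36.4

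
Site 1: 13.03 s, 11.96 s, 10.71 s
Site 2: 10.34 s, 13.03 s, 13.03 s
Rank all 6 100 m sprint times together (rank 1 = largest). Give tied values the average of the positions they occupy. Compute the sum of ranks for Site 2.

Sorted (descending): 13.03, 13.03, 13.03, 11.96, 10.71, 10.34
The 3 values of 13.03 occupy positions 1–3 → average rank 2.
Site 2 values → pooled ranks: 10.34→6, 13.03→2, 13.03→2
Rank sum = 6 + 2 + 2 = 10

10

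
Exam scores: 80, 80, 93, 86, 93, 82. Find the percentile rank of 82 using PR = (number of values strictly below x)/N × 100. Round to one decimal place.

N = 6.
Strictly below 82: 2. Equal to 82: 1.
PR = 2/6 × 100 = 33.3

33.3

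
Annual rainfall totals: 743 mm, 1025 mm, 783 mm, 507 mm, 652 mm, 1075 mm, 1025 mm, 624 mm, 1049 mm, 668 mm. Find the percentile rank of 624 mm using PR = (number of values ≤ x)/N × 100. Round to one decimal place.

20.0

N = 10.
Strictly below 624: 1. Equal to 624: 1.
PR = 2/10 × 100 = 20.0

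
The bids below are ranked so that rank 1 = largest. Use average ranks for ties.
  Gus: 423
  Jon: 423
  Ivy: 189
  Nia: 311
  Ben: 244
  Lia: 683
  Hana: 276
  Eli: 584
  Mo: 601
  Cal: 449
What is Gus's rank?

Sorted (descending): 683, 601, 584, 449, 423, 423, 311, 276, 244, 189
The 2 values of 423 occupy positions 5–6 → average rank (5+6)/2 = 5.5.
Gus has value 423 → rank 5.5.

5.5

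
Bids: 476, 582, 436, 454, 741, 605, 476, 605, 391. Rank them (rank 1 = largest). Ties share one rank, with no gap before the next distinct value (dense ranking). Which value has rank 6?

436

Sorted (descending): 741, 605, 605, 582, 476, 476, 454, 436, 391
The 2 values of 605 share dense rank 2.
The 2 values of 476 share dense rank 4.
Remaining distinct values take the next consecutive integers.
Rank 6 → value 436.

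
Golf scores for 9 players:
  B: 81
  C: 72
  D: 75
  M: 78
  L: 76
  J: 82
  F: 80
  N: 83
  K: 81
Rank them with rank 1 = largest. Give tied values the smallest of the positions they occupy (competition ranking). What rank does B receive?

3

Sorted (descending): 83, 82, 81, 81, 80, 78, 76, 75, 72
The 2 values of 81 occupy positions 3–4 → each gets rank 3.
B has value 81 → rank 3.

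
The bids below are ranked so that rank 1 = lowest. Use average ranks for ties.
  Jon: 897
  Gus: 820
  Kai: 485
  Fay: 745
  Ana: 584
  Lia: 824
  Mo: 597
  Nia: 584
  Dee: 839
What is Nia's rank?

2.5

Sorted (ascending): 485, 584, 584, 597, 745, 820, 824, 839, 897
The 2 values of 584 occupy positions 2–3 → average rank (2+3)/2 = 2.5.
Nia has value 584 → rank 2.5.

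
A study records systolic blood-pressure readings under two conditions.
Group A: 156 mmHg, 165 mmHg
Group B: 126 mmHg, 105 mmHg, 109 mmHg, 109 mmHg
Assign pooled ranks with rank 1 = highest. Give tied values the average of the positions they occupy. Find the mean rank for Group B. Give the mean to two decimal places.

Sorted (descending): 165, 156, 126, 109, 109, 105
The 2 values of 109 occupy positions 4–5 → average rank (4+5)/2 = 4.5.
Group B values → pooled ranks: 126→3, 105→6, 109→4.5, 109→4.5
Mean rank = (3 + 6 + 4.5 + 4.5) / 4 = 4.50

4.50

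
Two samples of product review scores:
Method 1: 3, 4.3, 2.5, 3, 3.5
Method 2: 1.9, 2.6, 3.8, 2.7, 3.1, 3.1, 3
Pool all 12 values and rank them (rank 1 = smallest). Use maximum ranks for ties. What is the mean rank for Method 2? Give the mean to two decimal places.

Sorted (ascending): 1.9, 2.5, 2.6, 2.7, 3, 3, 3, 3.1, 3.1, 3.5, 3.8, 4.3
The 3 values of 3 occupy positions 5–7 → each gets rank 7.
The 2 values of 3.1 occupy positions 8–9 → each gets rank 9.
Method 2 values → pooled ranks: 1.9→1, 2.6→3, 3.8→11, 2.7→4, 3.1→9, 3.1→9, 3→7
Mean rank = (1 + 3 + 11 + 4 + 9 + 9 + 7) / 7 = 6.29

6.29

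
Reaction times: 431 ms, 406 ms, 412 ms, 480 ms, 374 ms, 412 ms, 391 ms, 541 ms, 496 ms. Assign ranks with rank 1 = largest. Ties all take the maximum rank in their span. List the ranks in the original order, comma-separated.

4, 7, 6, 3, 9, 6, 8, 1, 2

Sorted (descending): 541, 496, 480, 431, 412, 412, 406, 391, 374
The 2 values of 412 occupy positions 5–6 → each gets rank 6.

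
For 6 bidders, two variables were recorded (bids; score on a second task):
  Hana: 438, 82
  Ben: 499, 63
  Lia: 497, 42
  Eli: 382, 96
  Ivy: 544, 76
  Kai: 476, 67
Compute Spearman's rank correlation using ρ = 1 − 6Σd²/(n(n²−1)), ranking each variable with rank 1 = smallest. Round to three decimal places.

-0.600

Ranks of variable 1: 2, 5, 4, 1, 6, 3
Ranks of variable 2: 5, 2, 1, 6, 4, 3
d = r₁ − r₂: -3, 3, 3, -5, 2, 0
d²: 9, 9, 9, 25, 4, 0; Σd² = 56
ρ = 1 − 6·56/(6·35) = 1 − 336/210 = -0.600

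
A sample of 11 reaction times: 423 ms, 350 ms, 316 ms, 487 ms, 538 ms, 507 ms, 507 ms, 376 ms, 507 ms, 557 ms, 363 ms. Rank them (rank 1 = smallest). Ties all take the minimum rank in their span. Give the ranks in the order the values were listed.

Sorted (ascending): 316, 350, 363, 376, 423, 487, 507, 507, 507, 538, 557
The 3 values of 507 occupy positions 7–9 → each gets rank 7.

5, 2, 1, 6, 10, 7, 7, 4, 7, 11, 3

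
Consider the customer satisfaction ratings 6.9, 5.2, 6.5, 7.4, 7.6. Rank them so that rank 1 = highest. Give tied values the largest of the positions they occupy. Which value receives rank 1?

7.6

Sorted (descending): 7.6, 7.4, 6.9, 6.5, 5.2
No ties — each value takes its position as its rank.
Rank 1 → value 7.6.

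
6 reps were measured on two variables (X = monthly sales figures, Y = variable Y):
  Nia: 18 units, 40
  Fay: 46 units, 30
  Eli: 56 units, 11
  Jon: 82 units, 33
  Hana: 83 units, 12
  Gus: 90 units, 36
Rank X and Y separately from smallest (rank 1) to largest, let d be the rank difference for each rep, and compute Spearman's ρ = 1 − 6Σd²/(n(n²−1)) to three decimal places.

-0.143

Ranks of variable 1: 1, 2, 3, 4, 5, 6
Ranks of variable 2: 6, 3, 1, 4, 2, 5
d = r₁ − r₂: -5, -1, 2, 0, 3, 1
d²: 25, 1, 4, 0, 9, 1; Σd² = 40
ρ = 1 − 6·40/(6·35) = 1 − 240/210 = -0.143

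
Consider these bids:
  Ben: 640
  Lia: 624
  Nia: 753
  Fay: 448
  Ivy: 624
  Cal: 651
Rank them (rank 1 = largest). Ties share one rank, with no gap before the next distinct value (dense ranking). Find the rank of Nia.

Sorted (descending): 753, 651, 640, 624, 624, 448
The 2 values of 624 share dense rank 4.
Remaining distinct values take the next consecutive integers.
Nia has value 753 → rank 1.

1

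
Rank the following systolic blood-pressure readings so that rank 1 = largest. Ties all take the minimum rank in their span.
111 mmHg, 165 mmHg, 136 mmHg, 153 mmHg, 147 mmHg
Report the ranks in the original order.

Sorted (descending): 165, 153, 147, 136, 111
No ties — each value takes its position as its rank.

5, 1, 4, 2, 3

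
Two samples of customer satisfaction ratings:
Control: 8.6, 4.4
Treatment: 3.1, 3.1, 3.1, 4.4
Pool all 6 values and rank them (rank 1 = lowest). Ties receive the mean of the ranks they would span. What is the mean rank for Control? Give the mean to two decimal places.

Sorted (ascending): 3.1, 3.1, 3.1, 4.4, 4.4, 8.6
The 3 values of 3.1 occupy positions 1–3 → average rank 2.
The 2 values of 4.4 occupy positions 4–5 → average rank (4+5)/2 = 4.5.
Control values → pooled ranks: 8.6→6, 4.4→4.5
Mean rank = (6 + 4.5) / 2 = 5.25

5.25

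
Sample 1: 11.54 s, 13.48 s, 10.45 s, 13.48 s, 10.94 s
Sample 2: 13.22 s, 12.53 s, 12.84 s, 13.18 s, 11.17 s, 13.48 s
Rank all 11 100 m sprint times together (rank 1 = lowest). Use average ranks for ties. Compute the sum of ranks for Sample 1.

Sorted (ascending): 10.45, 10.94, 11.17, 11.54, 12.53, 12.84, 13.18, 13.22, 13.48, 13.48, 13.48
The 3 values of 13.48 occupy positions 9–11 → average rank 10.
Sample 1 values → pooled ranks: 11.54→4, 13.48→10, 10.45→1, 13.48→10, 10.94→2
Rank sum = 4 + 10 + 1 + 10 + 2 = 27

27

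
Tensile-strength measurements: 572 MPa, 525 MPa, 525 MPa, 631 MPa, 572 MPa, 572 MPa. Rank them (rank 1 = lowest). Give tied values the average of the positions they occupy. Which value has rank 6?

631

Sorted (ascending): 525, 525, 572, 572, 572, 631
The 2 values of 525 occupy positions 1–2 → average rank (1+2)/2 = 1.5.
The 3 values of 572 occupy positions 3–5 → average rank 4.
Rank 6 → value 631.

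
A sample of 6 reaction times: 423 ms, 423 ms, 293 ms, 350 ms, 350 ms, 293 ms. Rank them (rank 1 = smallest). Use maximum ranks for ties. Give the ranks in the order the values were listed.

Sorted (ascending): 293, 293, 350, 350, 423, 423
The 2 values of 293 occupy positions 1–2 → each gets rank 2.
The 2 values of 350 occupy positions 3–4 → each gets rank 4.
The 2 values of 423 occupy positions 5–6 → each gets rank 6.

6, 6, 2, 4, 4, 2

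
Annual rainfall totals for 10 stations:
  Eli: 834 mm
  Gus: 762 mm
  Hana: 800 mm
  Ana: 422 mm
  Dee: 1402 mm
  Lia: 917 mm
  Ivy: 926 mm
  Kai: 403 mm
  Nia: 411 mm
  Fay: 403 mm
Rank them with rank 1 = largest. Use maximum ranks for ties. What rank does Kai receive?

10

Sorted (descending): 1402, 926, 917, 834, 800, 762, 422, 411, 403, 403
The 2 values of 403 occupy positions 9–10 → each gets rank 10.
Kai has value 403 mm → rank 10.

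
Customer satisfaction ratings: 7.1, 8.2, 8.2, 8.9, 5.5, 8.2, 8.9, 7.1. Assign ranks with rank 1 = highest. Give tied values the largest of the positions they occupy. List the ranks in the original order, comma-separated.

Sorted (descending): 8.9, 8.9, 8.2, 8.2, 8.2, 7.1, 7.1, 5.5
The 2 values of 8.9 occupy positions 1–2 → each gets rank 2.
The 3 values of 8.2 occupy positions 3–5 → each gets rank 5.
The 2 values of 7.1 occupy positions 6–7 → each gets rank 7.

7, 5, 5, 2, 8, 5, 2, 7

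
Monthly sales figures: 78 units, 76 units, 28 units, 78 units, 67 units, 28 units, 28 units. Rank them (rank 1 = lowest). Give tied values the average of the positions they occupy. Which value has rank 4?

67

Sorted (ascending): 28, 28, 28, 67, 76, 78, 78
The 3 values of 28 occupy positions 1–3 → average rank 2.
The 2 values of 78 occupy positions 6–7 → average rank (6+7)/2 = 6.5.
Rank 4 → value 67.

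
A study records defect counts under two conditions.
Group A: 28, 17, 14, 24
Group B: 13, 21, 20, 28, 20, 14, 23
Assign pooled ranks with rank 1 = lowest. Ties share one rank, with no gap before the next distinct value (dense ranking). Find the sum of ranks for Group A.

20

Sorted (ascending): 13, 14, 14, 17, 20, 20, 21, 23, 24, 28, 28
The 2 values of 14 share dense rank 2.
The 2 values of 20 share dense rank 4.
The 2 values of 28 share dense rank 8.
Remaining distinct values take the next consecutive integers.
Group A values → pooled ranks: 28→8, 17→3, 14→2, 24→7
Rank sum = 8 + 3 + 2 + 7 = 20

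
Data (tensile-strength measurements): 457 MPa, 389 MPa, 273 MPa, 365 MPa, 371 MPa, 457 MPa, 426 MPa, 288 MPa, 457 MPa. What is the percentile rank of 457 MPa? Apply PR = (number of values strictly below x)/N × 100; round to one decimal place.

N = 9.
Strictly below 457: 6. Equal to 457: 3.
PR = 6/9 × 100 = 66.7

66.7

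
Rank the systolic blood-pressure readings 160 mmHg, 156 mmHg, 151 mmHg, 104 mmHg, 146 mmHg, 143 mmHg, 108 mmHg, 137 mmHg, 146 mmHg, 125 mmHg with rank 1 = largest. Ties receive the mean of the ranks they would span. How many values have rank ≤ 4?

3

Sorted (descending): 160, 156, 151, 146, 146, 143, 137, 125, 108, 104
The 2 values of 146 occupy positions 4–5 → average rank (4+5)/2 = 4.5.
Ranks ≤ 4: {1, 2, 3} → 3 values.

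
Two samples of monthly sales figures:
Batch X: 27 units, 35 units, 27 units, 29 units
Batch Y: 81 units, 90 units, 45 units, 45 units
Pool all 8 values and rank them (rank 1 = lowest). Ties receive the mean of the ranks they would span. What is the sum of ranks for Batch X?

Sorted (ascending): 27, 27, 29, 35, 45, 45, 81, 90
The 2 values of 27 occupy positions 1–2 → average rank (1+2)/2 = 1.5.
The 2 values of 45 occupy positions 5–6 → average rank (5+6)/2 = 5.5.
Batch X values → pooled ranks: 27→1.5, 35→4, 27→1.5, 29→3
Rank sum = 1.5 + 4 + 1.5 + 3 = 10

10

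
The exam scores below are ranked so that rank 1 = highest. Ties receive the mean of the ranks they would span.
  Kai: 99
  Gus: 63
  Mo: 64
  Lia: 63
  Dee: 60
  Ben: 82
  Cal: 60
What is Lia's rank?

Sorted (descending): 99, 82, 64, 63, 63, 60, 60
The 2 values of 63 occupy positions 4–5 → average rank (4+5)/2 = 4.5.
The 2 values of 60 occupy positions 6–7 → average rank (6+7)/2 = 6.5.
Lia has value 63 → rank 4.5.

4.5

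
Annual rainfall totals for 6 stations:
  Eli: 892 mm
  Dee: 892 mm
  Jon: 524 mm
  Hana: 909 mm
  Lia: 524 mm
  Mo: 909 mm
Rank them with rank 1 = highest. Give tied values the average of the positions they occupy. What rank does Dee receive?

3.5

Sorted (descending): 909, 909, 892, 892, 524, 524
The 2 values of 909 occupy positions 1–2 → average rank (1+2)/2 = 1.5.
The 2 values of 892 occupy positions 3–4 → average rank (3+4)/2 = 3.5.
The 2 values of 524 occupy positions 5–6 → average rank (5+6)/2 = 5.5.
Dee has value 892 mm → rank 3.5.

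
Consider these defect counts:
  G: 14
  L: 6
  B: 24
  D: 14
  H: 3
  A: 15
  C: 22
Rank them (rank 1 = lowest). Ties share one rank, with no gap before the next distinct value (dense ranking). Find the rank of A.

Sorted (ascending): 3, 6, 14, 14, 15, 22, 24
The 2 values of 14 share dense rank 3.
Remaining distinct values take the next consecutive integers.
A has value 15 → rank 4.

4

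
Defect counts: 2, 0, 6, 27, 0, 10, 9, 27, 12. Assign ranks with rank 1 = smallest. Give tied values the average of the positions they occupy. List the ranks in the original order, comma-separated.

3, 1.5, 4, 8.5, 1.5, 6, 5, 8.5, 7

Sorted (ascending): 0, 0, 2, 6, 9, 10, 12, 27, 27
The 2 values of 0 occupy positions 1–2 → average rank (1+2)/2 = 1.5.
The 2 values of 27 occupy positions 8–9 → average rank (8+9)/2 = 8.5.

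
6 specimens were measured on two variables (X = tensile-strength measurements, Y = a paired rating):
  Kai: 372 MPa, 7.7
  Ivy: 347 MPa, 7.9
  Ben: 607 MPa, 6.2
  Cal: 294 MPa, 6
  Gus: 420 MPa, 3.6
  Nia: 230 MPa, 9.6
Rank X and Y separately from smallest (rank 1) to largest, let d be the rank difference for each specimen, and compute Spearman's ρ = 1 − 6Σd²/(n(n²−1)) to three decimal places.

Ranks of variable 1: 4, 3, 6, 2, 5, 1
Ranks of variable 2: 4, 5, 3, 2, 1, 6
d = r₁ − r₂: 0, -2, 3, 0, 4, -5
d²: 0, 4, 9, 0, 16, 25; Σd² = 54
ρ = 1 − 6·54/(6·35) = 1 − 324/210 = -0.543

-0.543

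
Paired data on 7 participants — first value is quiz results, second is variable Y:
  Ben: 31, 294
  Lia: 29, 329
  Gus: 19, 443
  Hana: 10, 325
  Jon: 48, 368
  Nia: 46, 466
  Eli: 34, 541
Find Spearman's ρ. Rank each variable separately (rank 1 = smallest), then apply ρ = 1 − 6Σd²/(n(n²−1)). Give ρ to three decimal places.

Ranks of variable 1: 4, 3, 2, 1, 7, 6, 5
Ranks of variable 2: 1, 3, 5, 2, 4, 6, 7
d = r₁ − r₂: 3, 0, -3, -1, 3, 0, -2
d²: 9, 0, 9, 1, 9, 0, 4; Σd² = 32
ρ = 1 − 6·32/(7·48) = 1 − 192/336 = 0.429

0.429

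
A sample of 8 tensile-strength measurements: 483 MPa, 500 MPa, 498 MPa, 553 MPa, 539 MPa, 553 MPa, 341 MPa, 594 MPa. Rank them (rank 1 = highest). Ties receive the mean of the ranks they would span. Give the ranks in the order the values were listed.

7, 5, 6, 2.5, 4, 2.5, 8, 1

Sorted (descending): 594, 553, 553, 539, 500, 498, 483, 341
The 2 values of 553 occupy positions 2–3 → average rank (2+3)/2 = 2.5.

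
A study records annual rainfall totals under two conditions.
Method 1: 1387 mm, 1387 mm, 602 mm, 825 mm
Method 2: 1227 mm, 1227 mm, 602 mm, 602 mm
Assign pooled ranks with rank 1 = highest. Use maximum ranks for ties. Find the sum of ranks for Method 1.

17

Sorted (descending): 1387, 1387, 1227, 1227, 825, 602, 602, 602
The 2 values of 1387 occupy positions 1–2 → each gets rank 2.
The 2 values of 1227 occupy positions 3–4 → each gets rank 4.
The 3 values of 602 occupy positions 6–8 → each gets rank 8.
Method 1 values → pooled ranks: 1387→2, 1387→2, 602→8, 825→5
Rank sum = 2 + 2 + 8 + 5 = 17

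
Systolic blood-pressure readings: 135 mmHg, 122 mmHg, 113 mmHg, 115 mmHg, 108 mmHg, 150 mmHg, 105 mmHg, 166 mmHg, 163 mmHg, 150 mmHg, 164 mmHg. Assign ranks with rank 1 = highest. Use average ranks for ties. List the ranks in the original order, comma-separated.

6, 7, 9, 8, 10, 4.5, 11, 1, 3, 4.5, 2

Sorted (descending): 166, 164, 163, 150, 150, 135, 122, 115, 113, 108, 105
The 2 values of 150 occupy positions 4–5 → average rank (4+5)/2 = 4.5.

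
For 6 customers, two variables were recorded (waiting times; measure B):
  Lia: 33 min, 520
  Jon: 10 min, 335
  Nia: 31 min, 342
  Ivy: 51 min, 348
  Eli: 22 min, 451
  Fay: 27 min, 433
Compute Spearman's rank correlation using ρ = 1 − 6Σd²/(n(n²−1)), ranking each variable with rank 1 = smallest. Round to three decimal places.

0.314

Ranks of variable 1: 5, 1, 4, 6, 2, 3
Ranks of variable 2: 6, 1, 2, 3, 5, 4
d = r₁ − r₂: -1, 0, 2, 3, -3, -1
d²: 1, 0, 4, 9, 9, 1; Σd² = 24
ρ = 1 − 6·24/(6·35) = 1 − 144/210 = 0.314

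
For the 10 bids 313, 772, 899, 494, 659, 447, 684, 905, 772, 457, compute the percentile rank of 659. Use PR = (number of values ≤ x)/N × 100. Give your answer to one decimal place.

N = 10.
Strictly below 659: 4. Equal to 659: 1.
PR = 5/10 × 100 = 50.0

50.0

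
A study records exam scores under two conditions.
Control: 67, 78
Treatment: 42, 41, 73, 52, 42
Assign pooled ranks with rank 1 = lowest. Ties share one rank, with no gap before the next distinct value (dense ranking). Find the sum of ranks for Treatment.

Sorted (ascending): 41, 42, 42, 52, 67, 73, 78
The 2 values of 42 share dense rank 2.
Remaining distinct values take the next consecutive integers.
Treatment values → pooled ranks: 42→2, 41→1, 73→5, 52→3, 42→2
Rank sum = 2 + 1 + 5 + 3 + 2 = 13

13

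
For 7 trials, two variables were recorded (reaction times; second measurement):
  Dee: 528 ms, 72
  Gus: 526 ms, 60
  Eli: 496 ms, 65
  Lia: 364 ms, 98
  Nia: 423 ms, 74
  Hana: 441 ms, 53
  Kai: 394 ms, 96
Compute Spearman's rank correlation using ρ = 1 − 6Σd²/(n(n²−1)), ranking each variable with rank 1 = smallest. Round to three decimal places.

-0.679

Ranks of variable 1: 7, 6, 5, 1, 3, 4, 2
Ranks of variable 2: 4, 2, 3, 7, 5, 1, 6
d = r₁ − r₂: 3, 4, 2, -6, -2, 3, -4
d²: 9, 16, 4, 36, 4, 9, 16; Σd² = 94
ρ = 1 − 6·94/(7·48) = 1 − 564/336 = -0.679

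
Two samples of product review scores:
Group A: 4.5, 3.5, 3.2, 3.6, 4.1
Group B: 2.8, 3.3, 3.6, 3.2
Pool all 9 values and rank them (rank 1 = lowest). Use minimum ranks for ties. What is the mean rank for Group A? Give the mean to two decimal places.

6.00

Sorted (ascending): 2.8, 3.2, 3.2, 3.3, 3.5, 3.6, 3.6, 4.1, 4.5
The 2 values of 3.2 occupy positions 2–3 → each gets rank 2.
The 2 values of 3.6 occupy positions 6–7 → each gets rank 6.
Group A values → pooled ranks: 4.5→9, 3.5→5, 3.2→2, 3.6→6, 4.1→8
Mean rank = (9 + 5 + 2 + 6 + 8) / 5 = 6.00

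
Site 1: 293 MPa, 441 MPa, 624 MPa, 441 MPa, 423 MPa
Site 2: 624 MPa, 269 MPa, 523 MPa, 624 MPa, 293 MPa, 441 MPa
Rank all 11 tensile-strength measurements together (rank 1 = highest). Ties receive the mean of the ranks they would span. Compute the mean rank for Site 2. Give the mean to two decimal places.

Sorted (descending): 624, 624, 624, 523, 441, 441, 441, 423, 293, 293, 269
The 3 values of 624 occupy positions 1–3 → average rank 2.
The 3 values of 441 occupy positions 5–7 → average rank 6.
The 2 values of 293 occupy positions 9–10 → average rank (9+10)/2 = 9.5.
Site 2 values → pooled ranks: 624→2, 269→11, 523→4, 624→2, 293→9.5, 441→6
Mean rank = (2 + 11 + 4 + 2 + 9.5 + 6) / 6 = 5.75

5.75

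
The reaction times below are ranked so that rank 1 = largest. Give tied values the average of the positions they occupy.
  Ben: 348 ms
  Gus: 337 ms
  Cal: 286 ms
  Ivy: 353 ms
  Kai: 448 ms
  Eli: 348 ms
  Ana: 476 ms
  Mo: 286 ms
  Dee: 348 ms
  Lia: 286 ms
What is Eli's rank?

5

Sorted (descending): 476, 448, 353, 348, 348, 348, 337, 286, 286, 286
The 3 values of 348 occupy positions 4–6 → average rank 5.
The 3 values of 286 occupy positions 8–10 → average rank 9.
Eli has value 348 ms → rank 5.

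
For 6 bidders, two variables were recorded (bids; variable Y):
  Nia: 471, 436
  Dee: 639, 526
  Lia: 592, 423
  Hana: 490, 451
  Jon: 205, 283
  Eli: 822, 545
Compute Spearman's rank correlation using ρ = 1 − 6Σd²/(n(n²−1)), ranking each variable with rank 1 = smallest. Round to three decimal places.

0.829

Ranks of variable 1: 2, 5, 4, 3, 1, 6
Ranks of variable 2: 3, 5, 2, 4, 1, 6
d = r₁ − r₂: -1, 0, 2, -1, 0, 0
d²: 1, 0, 4, 1, 0, 0; Σd² = 6
ρ = 1 − 6·6/(6·35) = 1 − 36/210 = 0.829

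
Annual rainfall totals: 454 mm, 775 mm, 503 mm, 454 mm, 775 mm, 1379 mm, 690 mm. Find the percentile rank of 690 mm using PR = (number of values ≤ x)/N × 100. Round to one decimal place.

N = 7.
Strictly below 690: 3. Equal to 690: 1.
PR = 4/7 × 100 = 57.1

57.1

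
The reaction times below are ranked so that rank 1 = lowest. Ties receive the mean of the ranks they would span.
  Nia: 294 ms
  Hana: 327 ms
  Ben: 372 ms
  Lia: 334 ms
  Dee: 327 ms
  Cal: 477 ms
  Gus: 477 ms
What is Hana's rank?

2.5

Sorted (ascending): 294, 327, 327, 334, 372, 477, 477
The 2 values of 327 occupy positions 2–3 → average rank (2+3)/2 = 2.5.
The 2 values of 477 occupy positions 6–7 → average rank (6+7)/2 = 6.5.
Hana has value 327 ms → rank 2.5.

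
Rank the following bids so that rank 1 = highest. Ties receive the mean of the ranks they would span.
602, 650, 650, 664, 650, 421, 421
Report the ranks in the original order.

Sorted (descending): 664, 650, 650, 650, 602, 421, 421
The 3 values of 650 occupy positions 2–4 → average rank 3.
The 2 values of 421 occupy positions 6–7 → average rank (6+7)/2 = 6.5.

5, 3, 3, 1, 3, 6.5, 6.5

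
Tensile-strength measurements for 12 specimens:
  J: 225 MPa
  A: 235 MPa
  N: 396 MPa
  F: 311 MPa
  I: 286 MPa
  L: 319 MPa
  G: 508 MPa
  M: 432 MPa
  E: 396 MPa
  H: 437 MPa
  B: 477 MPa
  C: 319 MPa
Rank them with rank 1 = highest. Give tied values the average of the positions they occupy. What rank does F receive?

9

Sorted (descending): 508, 477, 437, 432, 396, 396, 319, 319, 311, 286, 235, 225
The 2 values of 396 occupy positions 5–6 → average rank (5+6)/2 = 5.5.
The 2 values of 319 occupy positions 7–8 → average rank (7+8)/2 = 7.5.
F has value 311 MPa → rank 9.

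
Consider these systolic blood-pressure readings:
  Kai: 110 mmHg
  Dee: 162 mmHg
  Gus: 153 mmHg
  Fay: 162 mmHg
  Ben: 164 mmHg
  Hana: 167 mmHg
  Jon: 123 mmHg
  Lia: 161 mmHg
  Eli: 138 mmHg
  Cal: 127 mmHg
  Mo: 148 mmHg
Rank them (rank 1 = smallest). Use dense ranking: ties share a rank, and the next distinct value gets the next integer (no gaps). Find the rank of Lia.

7

Sorted (ascending): 110, 123, 127, 138, 148, 153, 161, 162, 162, 164, 167
The 2 values of 162 share dense rank 8.
Remaining distinct values take the next consecutive integers.
Lia has value 161 mmHg → rank 7.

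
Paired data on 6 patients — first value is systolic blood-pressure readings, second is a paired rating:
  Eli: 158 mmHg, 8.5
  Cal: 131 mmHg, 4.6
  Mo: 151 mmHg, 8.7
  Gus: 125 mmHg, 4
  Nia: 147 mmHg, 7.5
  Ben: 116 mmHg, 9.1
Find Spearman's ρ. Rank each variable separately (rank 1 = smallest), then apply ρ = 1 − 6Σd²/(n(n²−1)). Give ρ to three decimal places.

0.086

Ranks of variable 1: 6, 3, 5, 2, 4, 1
Ranks of variable 2: 4, 2, 5, 1, 3, 6
d = r₁ − r₂: 2, 1, 0, 1, 1, -5
d²: 4, 1, 0, 1, 1, 25; Σd² = 32
ρ = 1 − 6·32/(6·35) = 1 − 192/210 = 0.086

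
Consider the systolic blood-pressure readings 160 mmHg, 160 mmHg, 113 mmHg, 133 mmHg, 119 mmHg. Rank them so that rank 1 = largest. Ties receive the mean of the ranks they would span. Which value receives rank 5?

113

Sorted (descending): 160, 160, 133, 119, 113
The 2 values of 160 occupy positions 1–2 → average rank (1+2)/2 = 1.5.
Rank 5 → value 113.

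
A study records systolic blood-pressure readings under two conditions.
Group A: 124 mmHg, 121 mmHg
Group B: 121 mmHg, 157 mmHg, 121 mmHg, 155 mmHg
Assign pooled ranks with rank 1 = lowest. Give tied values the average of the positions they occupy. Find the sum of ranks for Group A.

Sorted (ascending): 121, 121, 121, 124, 155, 157
The 3 values of 121 occupy positions 1–3 → average rank 2.
Group A values → pooled ranks: 124→4, 121→2
Rank sum = 4 + 2 = 6

6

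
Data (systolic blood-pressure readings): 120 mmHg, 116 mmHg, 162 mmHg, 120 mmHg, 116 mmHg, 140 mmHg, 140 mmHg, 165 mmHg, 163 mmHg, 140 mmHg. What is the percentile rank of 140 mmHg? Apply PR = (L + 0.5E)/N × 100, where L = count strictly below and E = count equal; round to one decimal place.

N = 10.
Strictly below 140: 4. Equal to 140: 3.
PR = (4 + 0.5·3)/10 × 100 = 55.0

55.0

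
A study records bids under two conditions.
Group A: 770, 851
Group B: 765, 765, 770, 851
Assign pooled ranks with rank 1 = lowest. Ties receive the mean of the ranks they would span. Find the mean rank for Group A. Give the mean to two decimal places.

4.50

Sorted (ascending): 765, 765, 770, 770, 851, 851
The 2 values of 765 occupy positions 1–2 → average rank (1+2)/2 = 1.5.
The 2 values of 770 occupy positions 3–4 → average rank (3+4)/2 = 3.5.
The 2 values of 851 occupy positions 5–6 → average rank (5+6)/2 = 5.5.
Group A values → pooled ranks: 770→3.5, 851→5.5
Mean rank = (3.5 + 5.5) / 2 = 4.50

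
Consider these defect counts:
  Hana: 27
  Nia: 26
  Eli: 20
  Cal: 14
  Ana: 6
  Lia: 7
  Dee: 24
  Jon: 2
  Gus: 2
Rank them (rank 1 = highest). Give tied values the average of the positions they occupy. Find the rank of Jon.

Sorted (descending): 27, 26, 24, 20, 14, 7, 6, 2, 2
The 2 values of 2 occupy positions 8–9 → average rank (8+9)/2 = 8.5.
Jon has value 2 → rank 8.5.

8.5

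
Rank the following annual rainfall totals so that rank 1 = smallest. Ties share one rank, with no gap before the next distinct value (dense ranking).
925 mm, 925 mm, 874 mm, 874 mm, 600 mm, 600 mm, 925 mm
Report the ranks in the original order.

Sorted (ascending): 600, 600, 874, 874, 925, 925, 925
The 2 values of 600 share dense rank 1.
The 2 values of 874 share dense rank 2.
The 3 values of 925 share dense rank 3.

3, 3, 2, 2, 1, 1, 3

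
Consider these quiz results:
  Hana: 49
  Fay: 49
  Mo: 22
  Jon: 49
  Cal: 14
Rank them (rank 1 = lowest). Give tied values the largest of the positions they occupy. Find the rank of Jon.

Sorted (ascending): 14, 22, 49, 49, 49
The 3 values of 49 occupy positions 3–5 → each gets rank 5.
Jon has value 49 → rank 5.

5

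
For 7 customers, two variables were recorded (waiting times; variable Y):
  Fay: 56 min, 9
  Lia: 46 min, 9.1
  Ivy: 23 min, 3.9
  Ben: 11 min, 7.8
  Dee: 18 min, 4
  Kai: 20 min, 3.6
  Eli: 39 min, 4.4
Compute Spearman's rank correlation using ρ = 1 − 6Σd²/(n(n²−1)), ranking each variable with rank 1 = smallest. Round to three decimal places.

0.500

Ranks of variable 1: 7, 6, 4, 1, 2, 3, 5
Ranks of variable 2: 6, 7, 2, 5, 3, 1, 4
d = r₁ − r₂: 1, -1, 2, -4, -1, 2, 1
d²: 1, 1, 4, 16, 1, 4, 1; Σd² = 28
ρ = 1 − 6·28/(7·48) = 1 − 168/336 = 0.500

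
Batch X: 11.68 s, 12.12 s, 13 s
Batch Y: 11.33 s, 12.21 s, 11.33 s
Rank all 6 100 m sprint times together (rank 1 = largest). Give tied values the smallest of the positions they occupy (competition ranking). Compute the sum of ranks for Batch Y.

Sorted (descending): 13, 12.21, 12.12, 11.68, 11.33, 11.33
The 2 values of 11.33 occupy positions 5–6 → each gets rank 5.
Batch Y values → pooled ranks: 11.33→5, 12.21→2, 11.33→5
Rank sum = 5 + 2 + 5 = 12

12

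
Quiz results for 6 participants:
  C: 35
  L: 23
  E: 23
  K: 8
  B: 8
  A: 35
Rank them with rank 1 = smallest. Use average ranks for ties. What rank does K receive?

Sorted (ascending): 8, 8, 23, 23, 35, 35
The 2 values of 8 occupy positions 1–2 → average rank (1+2)/2 = 1.5.
The 2 values of 23 occupy positions 3–4 → average rank (3+4)/2 = 3.5.
The 2 values of 35 occupy positions 5–6 → average rank (5+6)/2 = 5.5.
K has value 8 → rank 1.5.

1.5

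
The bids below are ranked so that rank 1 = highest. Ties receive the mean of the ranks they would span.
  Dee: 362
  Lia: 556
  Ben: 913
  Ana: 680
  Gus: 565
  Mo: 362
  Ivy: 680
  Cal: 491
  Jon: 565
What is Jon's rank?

4.5

Sorted (descending): 913, 680, 680, 565, 565, 556, 491, 362, 362
The 2 values of 680 occupy positions 2–3 → average rank (2+3)/2 = 2.5.
The 2 values of 565 occupy positions 4–5 → average rank (4+5)/2 = 4.5.
The 2 values of 362 occupy positions 8–9 → average rank (8+9)/2 = 8.5.
Jon has value 565 → rank 4.5.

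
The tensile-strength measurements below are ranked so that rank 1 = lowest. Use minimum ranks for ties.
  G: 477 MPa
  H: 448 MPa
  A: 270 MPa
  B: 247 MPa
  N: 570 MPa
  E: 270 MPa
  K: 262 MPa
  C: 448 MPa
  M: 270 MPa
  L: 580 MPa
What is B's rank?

1

Sorted (ascending): 247, 262, 270, 270, 270, 448, 448, 477, 570, 580
The 3 values of 270 occupy positions 3–5 → each gets rank 3.
The 2 values of 448 occupy positions 6–7 → each gets rank 6.
B has value 247 MPa → rank 1.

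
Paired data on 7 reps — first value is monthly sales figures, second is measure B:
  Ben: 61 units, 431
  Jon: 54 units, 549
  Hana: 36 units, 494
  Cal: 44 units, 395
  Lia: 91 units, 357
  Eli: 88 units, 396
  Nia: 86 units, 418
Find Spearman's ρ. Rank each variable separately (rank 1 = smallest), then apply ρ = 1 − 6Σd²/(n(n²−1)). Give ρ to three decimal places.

-0.571

Ranks of variable 1: 4, 3, 1, 2, 7, 6, 5
Ranks of variable 2: 5, 7, 6, 2, 1, 3, 4
d = r₁ − r₂: -1, -4, -5, 0, 6, 3, 1
d²: 1, 16, 25, 0, 36, 9, 1; Σd² = 88
ρ = 1 − 6·88/(7·48) = 1 − 528/336 = -0.571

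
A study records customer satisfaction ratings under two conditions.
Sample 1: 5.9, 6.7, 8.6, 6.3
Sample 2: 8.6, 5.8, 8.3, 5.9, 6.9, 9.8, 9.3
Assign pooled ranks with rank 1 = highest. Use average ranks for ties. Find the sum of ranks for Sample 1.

Sorted (descending): 9.8, 9.3, 8.6, 8.6, 8.3, 6.9, 6.7, 6.3, 5.9, 5.9, 5.8
The 2 values of 8.6 occupy positions 3–4 → average rank (3+4)/2 = 3.5.
The 2 values of 5.9 occupy positions 9–10 → average rank (9+10)/2 = 9.5.
Sample 1 values → pooled ranks: 5.9→9.5, 6.7→7, 8.6→3.5, 6.3→8
Rank sum = 9.5 + 7 + 3.5 + 8 = 28

28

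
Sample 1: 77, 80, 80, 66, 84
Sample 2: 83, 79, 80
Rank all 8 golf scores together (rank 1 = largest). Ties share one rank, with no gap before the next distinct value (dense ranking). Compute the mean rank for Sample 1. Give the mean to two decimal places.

3.60

Sorted (descending): 84, 83, 80, 80, 80, 79, 77, 66
The 3 values of 80 share dense rank 3.
Remaining distinct values take the next consecutive integers.
Sample 1 values → pooled ranks: 77→5, 80→3, 80→3, 66→6, 84→1
Mean rank = (5 + 3 + 3 + 6 + 1) / 5 = 3.60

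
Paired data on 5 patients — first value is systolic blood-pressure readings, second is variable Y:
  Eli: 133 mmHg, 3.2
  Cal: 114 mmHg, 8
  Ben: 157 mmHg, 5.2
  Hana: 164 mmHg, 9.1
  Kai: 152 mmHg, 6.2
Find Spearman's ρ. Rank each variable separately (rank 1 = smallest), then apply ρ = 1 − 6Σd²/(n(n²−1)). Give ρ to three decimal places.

0.300

Ranks of variable 1: 2, 1, 4, 5, 3
Ranks of variable 2: 1, 4, 2, 5, 3
d = r₁ − r₂: 1, -3, 2, 0, 0
d²: 1, 9, 4, 0, 0; Σd² = 14
ρ = 1 − 6·14/(5·24) = 1 − 84/120 = 0.300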